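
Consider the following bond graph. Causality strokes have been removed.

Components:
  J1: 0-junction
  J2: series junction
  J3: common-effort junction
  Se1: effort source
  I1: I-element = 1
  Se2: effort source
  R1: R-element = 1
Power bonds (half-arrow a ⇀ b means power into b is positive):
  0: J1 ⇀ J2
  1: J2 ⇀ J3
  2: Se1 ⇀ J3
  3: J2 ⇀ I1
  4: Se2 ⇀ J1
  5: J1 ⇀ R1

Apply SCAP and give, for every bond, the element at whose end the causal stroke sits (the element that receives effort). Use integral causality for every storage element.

#0 stroke→J2
#1 stroke→J2
#2 stroke→J3
#3 stroke→I1
#4 stroke→J1
#5 stroke→R1

bond 2 →J3  (Se1: effort source, stroke at far end)
bond 4 →J1  (source Se2 imposes e)
bond 0 →J2  (J1: bond 4 brought effort, rest push out)
bond 5 →R1  (common-e at J1 fixed by 4)
bond 1 →J2  (J3: bond 2 brought effort, rest push out)
bond 3 →I1  (J2: last free bond brings flow in)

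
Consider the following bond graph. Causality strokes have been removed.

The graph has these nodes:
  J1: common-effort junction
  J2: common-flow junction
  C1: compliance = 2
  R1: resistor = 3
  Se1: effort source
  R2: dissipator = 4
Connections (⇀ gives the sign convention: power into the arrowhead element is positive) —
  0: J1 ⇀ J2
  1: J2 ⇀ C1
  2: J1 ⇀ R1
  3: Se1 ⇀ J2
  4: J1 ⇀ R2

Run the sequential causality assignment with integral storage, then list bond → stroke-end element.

#0 stroke at J1
#1 stroke at J2
#2 stroke at R1
#3 stroke at J2
#4 stroke at R2

b3 stroke at J2  (Se1 fixes effort; stroke away)
b1 stroke at J2  (C1: C, integral causality)
b0 stroke at J1  (J2: last free bond brings flow in)
b2 stroke at R1  (J1 effort already set via bond 0)
b4 stroke at R2  (J1 effort already set via bond 0)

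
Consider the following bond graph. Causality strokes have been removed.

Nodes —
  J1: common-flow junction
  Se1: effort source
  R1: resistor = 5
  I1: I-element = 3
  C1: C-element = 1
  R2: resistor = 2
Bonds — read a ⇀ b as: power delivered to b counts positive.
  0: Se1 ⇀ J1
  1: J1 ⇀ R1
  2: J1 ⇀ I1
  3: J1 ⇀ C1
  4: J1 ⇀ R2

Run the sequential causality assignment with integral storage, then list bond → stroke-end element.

b0 stroke→J1  (Se1 fixes effort; stroke away)
b2 stroke→I1  (I1: I, integral causality)
b1 stroke→J1  (common-f at J1 fixed by 2)
b3 stroke→J1  (1-jn J1 has f-setter on 2)
b4 stroke→J1  (common-f at J1 fixed by 2)

bond 0 →J1
bond 1 →J1
bond 2 →I1
bond 3 →J1
bond 4 →J1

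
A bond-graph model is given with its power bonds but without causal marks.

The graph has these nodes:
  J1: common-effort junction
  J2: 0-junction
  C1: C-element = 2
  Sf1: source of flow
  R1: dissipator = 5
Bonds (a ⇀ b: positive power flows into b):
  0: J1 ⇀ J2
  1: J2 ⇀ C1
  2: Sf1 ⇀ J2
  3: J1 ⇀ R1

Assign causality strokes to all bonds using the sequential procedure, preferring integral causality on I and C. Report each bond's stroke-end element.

b0 |J1
b1 |J2
b2 |Sf1
b3 |R1

bond 2 stroke→Sf1  (Sf1 fixes flow; stroke at Sf1)
bond 1 stroke→J2  (C1 outputs effort q/C1)
bond 0 stroke→J1  (common-e at J2 fixed by 1)
bond 3 stroke→R1  (J1 effort already set via bond 0)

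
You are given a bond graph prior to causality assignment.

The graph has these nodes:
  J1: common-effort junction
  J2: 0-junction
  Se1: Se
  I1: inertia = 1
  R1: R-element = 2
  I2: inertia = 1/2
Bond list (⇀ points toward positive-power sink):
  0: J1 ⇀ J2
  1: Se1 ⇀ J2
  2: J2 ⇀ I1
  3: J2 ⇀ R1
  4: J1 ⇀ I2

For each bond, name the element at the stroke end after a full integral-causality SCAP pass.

b1 stroke→J2  (Se1: effort source, stroke at far end)
b0 stroke→J1  (0-jn J2 has e-setter on 1)
b2 stroke→I1  (common-e at J2 fixed by 1)
b3 stroke→R1  (0-jn J2 has e-setter on 1)
b4 stroke→I2  (J1: bond 0 brought effort, rest push out)

#0 stroke at J1
#1 stroke at J2
#2 stroke at I1
#3 stroke at R1
#4 stroke at I2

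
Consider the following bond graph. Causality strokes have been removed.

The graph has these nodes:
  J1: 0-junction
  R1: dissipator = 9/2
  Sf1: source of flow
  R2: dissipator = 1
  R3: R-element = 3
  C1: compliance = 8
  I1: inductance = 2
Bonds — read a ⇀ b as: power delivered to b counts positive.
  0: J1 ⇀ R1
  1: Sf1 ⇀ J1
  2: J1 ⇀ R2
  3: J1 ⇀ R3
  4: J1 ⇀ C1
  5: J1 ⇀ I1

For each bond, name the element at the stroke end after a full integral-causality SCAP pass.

β0 stroke→R1
β1 stroke→Sf1
β2 stroke→R2
β3 stroke→R3
β4 stroke→J1
β5 stroke→I1

β1 →Sf1  (source Sf1 imposes f)
β4 →J1  (C1: C, integral causality)
β0 →R1  (0-jn J1 has e-setter on 4)
β2 →R2  (J1 effort already set via bond 4)
β3 →R3  (J1: bond 4 brought effort, rest push out)
β5 →I1  (common-e at J1 fixed by 4)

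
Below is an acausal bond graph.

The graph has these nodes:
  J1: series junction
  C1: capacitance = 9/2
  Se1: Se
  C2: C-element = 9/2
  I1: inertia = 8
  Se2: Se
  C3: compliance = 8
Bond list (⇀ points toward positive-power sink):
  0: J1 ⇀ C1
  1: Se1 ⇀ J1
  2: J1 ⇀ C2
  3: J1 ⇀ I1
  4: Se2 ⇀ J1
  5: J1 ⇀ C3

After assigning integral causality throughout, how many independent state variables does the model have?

4  (C1, C2, C3, I1 all integral)

β1 stroke→J1  (Se1: effort source, stroke at far end)
β4 stroke→J1  (Se2: effort source, stroke at far end)
β0 stroke→J1  (prefer integral on C1)
β2 stroke→J1  (C2: C, integral causality)
β3 stroke→I1  (I1 outputs flow p/I1)
β5 stroke→J1  (J1: bond 3 brought flow, rest push out)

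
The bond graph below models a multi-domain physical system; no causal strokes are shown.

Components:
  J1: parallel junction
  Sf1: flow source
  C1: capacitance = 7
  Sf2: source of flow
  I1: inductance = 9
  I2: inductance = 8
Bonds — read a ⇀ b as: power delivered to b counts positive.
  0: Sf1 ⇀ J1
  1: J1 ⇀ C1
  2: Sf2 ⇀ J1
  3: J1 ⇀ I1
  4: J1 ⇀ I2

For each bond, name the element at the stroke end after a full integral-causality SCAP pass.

b0 stroke at Sf1  (Sf1 fixes flow; stroke at Sf1)
b2 stroke at Sf2  (Sf2 fixes flow; stroke at Sf2)
b1 stroke at J1  (C1 integral (e out))
b3 stroke at I1  (J1 effort already set via bond 1)
b4 stroke at I2  (common-e at J1 fixed by 1)

b0 stroke at Sf1
b1 stroke at J1
b2 stroke at Sf2
b3 stroke at I1
b4 stroke at I2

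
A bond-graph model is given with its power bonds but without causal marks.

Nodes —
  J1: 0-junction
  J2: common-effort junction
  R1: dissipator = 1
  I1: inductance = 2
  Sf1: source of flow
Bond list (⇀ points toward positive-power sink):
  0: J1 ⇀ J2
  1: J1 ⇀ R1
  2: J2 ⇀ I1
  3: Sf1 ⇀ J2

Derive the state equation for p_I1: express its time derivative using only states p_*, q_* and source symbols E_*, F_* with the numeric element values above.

bond 3 stroke→Sf1  (source Sf1 imposes f)
bond 2 stroke→I1  (I1 outputs flow p/I1)
bond 0 stroke→J2  (J2: last free bond brings effort in)
bond 1 stroke→J1  (J1: last free bond brings effort in)

dp_I1/dt = F_Sf1 - p_I1/2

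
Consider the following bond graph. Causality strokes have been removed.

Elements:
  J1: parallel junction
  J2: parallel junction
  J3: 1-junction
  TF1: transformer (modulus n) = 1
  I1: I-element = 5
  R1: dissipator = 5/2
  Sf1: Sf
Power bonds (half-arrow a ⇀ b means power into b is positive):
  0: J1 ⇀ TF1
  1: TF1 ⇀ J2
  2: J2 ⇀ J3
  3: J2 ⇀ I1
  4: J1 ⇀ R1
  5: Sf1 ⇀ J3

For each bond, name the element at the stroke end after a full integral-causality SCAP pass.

b0 stroke→TF1
b1 stroke→J2
b2 stroke→J3
b3 stroke→I1
b4 stroke→J1
b5 stroke→Sf1

β5 stroke→Sf1  (source Sf1 imposes f)
β2 stroke→J3  (common-f at J3 fixed by 5)
β3 stroke→I1  (I1 integral (f out))
β1 stroke→J2  (J2 needs exactly one e-in)
β0 stroke→TF1  (TF1: transformer flips bond 1)
β4 stroke→J1  (J1 needs exactly one e-in)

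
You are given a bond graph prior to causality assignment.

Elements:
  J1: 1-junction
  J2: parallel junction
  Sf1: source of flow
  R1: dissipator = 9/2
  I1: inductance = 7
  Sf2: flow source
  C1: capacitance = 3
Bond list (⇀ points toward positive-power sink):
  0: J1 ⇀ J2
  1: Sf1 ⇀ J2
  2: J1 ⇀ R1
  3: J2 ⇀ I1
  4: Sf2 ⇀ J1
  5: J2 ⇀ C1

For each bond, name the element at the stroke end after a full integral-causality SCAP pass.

β1 stroke→Sf1  (source Sf1 imposes f)
β4 stroke→Sf2  (Sf2 fixes flow; stroke at Sf2)
β0 stroke→J1  (common-f at J1 fixed by 4)
β2 stroke→J1  (J1 flow already set via bond 4)
β3 stroke→I1  (I1: I, integral causality)
β5 stroke→J2  (J2: last free bond brings effort in)

bond 0 stroke→J1
bond 1 stroke→Sf1
bond 2 stroke→J1
bond 3 stroke→I1
bond 4 stroke→Sf2
bond 5 stroke→J2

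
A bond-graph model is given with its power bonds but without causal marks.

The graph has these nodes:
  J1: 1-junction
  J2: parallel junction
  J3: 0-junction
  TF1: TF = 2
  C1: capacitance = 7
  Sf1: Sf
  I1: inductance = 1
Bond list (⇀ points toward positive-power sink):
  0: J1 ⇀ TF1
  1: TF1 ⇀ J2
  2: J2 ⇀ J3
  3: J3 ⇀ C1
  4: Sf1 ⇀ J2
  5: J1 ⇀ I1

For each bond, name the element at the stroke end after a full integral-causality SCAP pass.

#0 stroke at J1
#1 stroke at TF1
#2 stroke at J2
#3 stroke at J3
#4 stroke at Sf1
#5 stroke at I1

β4 stroke→Sf1  (Sf1 fixes flow; stroke at Sf1)
β3 stroke→J3  (C1: C, integral causality)
β2 stroke→J2  (J3 effort already set via bond 3)
β1 stroke→TF1  (J2: bond 2 brought effort, rest push out)
β0 stroke→J1  (TF1: transformer flips bond 1)
β5 stroke→I1  (closing 1-jn rule on J1)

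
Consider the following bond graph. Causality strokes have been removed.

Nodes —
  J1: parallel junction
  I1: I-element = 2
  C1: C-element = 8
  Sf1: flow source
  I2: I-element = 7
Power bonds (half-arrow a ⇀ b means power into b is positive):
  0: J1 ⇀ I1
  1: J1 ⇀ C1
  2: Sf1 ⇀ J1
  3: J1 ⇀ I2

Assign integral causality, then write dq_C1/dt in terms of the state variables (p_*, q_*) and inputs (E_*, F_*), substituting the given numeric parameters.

bond 2 stroke at Sf1  (Sf1 (Sf) sets flow on bond)
bond 0 stroke at I1  (I1 outputs flow p/I1)
bond 1 stroke at J1  (C1: C, integral causality)
bond 3 stroke at I2  (0-jn J1 has e-setter on 1)

dq_C1/dt = F_Sf1 - p_I1/2 - p_I2/7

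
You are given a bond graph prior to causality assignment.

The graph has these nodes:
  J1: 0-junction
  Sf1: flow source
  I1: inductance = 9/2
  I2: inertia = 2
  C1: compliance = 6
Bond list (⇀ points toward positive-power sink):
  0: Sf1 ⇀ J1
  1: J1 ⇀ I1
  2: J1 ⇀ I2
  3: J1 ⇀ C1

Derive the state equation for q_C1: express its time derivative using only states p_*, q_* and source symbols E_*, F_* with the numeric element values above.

b0 →Sf1  (Sf1 fixes flow; stroke at Sf1)
b1 →I1  (prefer integral on I1)
b2 →I2  (I2 outputs flow p/I2)
b3 →J1  (J1: last free bond brings effort in)

dq_C1/dt = F_Sf1 - 2*p_I1/9 - p_I2/2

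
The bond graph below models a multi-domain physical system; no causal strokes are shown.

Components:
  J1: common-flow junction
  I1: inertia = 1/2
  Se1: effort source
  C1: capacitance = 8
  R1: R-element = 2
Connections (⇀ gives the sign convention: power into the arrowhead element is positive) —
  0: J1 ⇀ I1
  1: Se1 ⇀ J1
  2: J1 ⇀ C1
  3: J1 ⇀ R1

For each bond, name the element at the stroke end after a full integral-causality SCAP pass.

b1 stroke→J1  (Se1 (Se) sets effort on bond)
b0 stroke→I1  (I1: I, integral causality)
b2 stroke→J1  (J1 flow already set via bond 0)
b3 stroke→J1  (1-jn J1 has f-setter on 0)

β0 |I1
β1 |J1
β2 |J1
β3 |J1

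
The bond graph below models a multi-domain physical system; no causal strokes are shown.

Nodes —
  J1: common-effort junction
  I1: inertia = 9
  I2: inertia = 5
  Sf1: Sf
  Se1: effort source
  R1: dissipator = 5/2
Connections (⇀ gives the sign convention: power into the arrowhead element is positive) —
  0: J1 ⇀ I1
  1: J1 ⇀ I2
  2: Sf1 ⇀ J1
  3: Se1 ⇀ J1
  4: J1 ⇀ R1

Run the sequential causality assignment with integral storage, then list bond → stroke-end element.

b0 →I1
b1 →I2
b2 →Sf1
b3 →J1
b4 →R1

b2 |Sf1  (Sf1 (Sf) sets flow on bond)
b3 |J1  (Se1: effort source, stroke at far end)
b0 |I1  (J1: bond 3 brought effort, rest push out)
b1 |I2  (J1: bond 3 brought effort, rest push out)
b4 |R1  (common-e at J1 fixed by 3)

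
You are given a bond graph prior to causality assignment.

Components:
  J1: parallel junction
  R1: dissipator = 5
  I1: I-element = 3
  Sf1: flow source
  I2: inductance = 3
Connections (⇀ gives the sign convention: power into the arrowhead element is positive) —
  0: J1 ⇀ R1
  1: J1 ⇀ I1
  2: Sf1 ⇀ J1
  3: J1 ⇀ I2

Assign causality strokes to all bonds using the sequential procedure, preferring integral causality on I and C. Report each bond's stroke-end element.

b2 |Sf1  (Sf1 fixes flow; stroke at Sf1)
b1 |I1  (prefer integral on I1)
b3 |I2  (prefer integral on I2)
b0 |J1  (closing 0-jn rule on J1)

β0 stroke→J1
β1 stroke→I1
β2 stroke→Sf1
β3 stroke→I2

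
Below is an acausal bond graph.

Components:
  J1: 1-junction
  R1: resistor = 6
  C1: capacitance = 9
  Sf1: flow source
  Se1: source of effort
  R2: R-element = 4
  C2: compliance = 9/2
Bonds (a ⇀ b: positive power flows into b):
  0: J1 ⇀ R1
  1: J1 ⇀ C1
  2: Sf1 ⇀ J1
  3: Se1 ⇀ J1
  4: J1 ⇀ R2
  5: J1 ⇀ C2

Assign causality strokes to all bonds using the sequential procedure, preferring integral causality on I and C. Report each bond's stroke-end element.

β2 →Sf1  (source Sf1 imposes f)
β3 →J1  (Se1 (Se) sets effort on bond)
β0 →J1  (1-jn J1 has f-setter on 2)
β1 →J1  (1-jn J1 has f-setter on 2)
β4 →J1  (1-jn J1 has f-setter on 2)
β5 →J1  (J1: bond 2 brought flow, rest push out)

b0 |J1
b1 |J1
b2 |Sf1
b3 |J1
b4 |J1
b5 |J1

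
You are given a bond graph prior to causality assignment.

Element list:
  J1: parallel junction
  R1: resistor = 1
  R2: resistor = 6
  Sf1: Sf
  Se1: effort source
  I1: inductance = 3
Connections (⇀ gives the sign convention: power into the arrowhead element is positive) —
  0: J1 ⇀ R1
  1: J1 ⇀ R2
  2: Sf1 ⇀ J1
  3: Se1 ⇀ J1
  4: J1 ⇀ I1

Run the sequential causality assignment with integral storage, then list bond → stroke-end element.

#0 stroke→R1
#1 stroke→R2
#2 stroke→Sf1
#3 stroke→J1
#4 stroke→I1

b2 stroke at Sf1  (Sf1: flow source, stroke at near end)
b3 stroke at J1  (Se1: effort source, stroke at far end)
b0 stroke at R1  (common-e at J1 fixed by 3)
b1 stroke at R2  (common-e at J1 fixed by 3)
b4 stroke at I1  (0-jn J1 has e-setter on 3)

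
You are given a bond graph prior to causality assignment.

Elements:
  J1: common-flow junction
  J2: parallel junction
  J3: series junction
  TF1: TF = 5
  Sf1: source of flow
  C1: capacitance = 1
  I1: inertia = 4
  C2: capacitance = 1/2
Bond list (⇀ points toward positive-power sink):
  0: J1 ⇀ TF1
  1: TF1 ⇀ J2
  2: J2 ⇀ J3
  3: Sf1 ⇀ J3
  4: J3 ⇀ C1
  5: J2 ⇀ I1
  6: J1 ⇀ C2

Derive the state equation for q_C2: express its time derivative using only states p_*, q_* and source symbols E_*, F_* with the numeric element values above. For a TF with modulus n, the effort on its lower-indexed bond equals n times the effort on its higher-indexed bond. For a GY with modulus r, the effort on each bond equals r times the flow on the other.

b3 stroke→Sf1  (Sf1 fixes flow; stroke at Sf1)
b2 stroke→J3  (common-f at J3 fixed by 3)
b4 stroke→J3  (1-jn J3 has f-setter on 3)
b5 stroke→I1  (I1 integral (f out))
b1 stroke→J2  (closing 0-jn rule on J2)
b0 stroke→TF1  (TF1: transformer flips bond 1)
b6 stroke→J1  (1-jn J1 has f-setter on 0)

dq_C2/dt = F_Sf1/5 + p_I1/20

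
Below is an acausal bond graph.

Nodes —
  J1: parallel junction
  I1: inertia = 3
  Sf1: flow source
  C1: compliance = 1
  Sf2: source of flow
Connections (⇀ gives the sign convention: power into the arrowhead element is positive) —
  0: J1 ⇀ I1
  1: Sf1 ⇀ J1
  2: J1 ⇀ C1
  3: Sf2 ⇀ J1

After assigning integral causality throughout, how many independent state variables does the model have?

#1 |Sf1  (source Sf1 imposes f)
#3 |Sf2  (Sf2: flow source, stroke at near end)
#0 |I1  (I1: I, integral causality)
#2 |J1  (closing 0-jn rule on J1)

2  (C1, I1 all integral)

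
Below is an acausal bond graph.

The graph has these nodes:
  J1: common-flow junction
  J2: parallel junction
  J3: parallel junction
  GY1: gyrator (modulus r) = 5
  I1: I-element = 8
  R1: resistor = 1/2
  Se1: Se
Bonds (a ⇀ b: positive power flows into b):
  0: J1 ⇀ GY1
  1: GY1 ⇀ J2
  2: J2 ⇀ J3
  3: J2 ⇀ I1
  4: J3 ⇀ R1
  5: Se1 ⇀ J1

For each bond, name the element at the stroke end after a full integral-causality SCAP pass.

#0 stroke at GY1
#1 stroke at GY1
#2 stroke at J2
#3 stroke at I1
#4 stroke at J3
#5 stroke at J1

bond 5 stroke→J1  (Se1 fixes effort; stroke away)
bond 0 stroke→GY1  (only one flow-in slot at J1)
bond 1 stroke→GY1  (GY GY1: same side as bond 0)
bond 3 stroke→I1  (prefer integral on I1)
bond 2 stroke→J2  (only one effort-in slot at J2)
bond 4 stroke→J3  (J3 needs exactly one e-in)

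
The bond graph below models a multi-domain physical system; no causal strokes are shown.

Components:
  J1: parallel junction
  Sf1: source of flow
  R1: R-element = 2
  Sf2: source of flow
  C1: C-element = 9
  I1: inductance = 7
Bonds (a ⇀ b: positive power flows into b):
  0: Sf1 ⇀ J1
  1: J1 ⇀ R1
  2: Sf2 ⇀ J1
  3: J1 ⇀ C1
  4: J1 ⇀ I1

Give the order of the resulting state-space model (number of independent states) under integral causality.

2  (C1, I1 all integral)

#0 →Sf1  (source Sf1 imposes f)
#2 →Sf2  (Sf2 fixes flow; stroke at Sf2)
#3 →J1  (C1 outputs effort q/C1)
#1 →R1  (0-jn J1 has e-setter on 3)
#4 →I1  (J1 effort already set via bond 3)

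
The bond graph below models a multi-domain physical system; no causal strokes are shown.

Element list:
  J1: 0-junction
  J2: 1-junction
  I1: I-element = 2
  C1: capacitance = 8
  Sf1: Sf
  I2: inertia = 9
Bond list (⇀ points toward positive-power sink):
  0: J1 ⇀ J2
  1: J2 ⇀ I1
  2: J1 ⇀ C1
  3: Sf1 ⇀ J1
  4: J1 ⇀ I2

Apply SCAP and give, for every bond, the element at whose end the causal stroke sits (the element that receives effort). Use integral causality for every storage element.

#3 stroke at Sf1  (Sf1 fixes flow; stroke at Sf1)
#1 stroke at I1  (I1 outputs flow p/I1)
#0 stroke at J2  (1-jn J2 has f-setter on 1)
#2 stroke at J1  (C1: C, integral causality)
#4 stroke at I2  (common-e at J1 fixed by 2)

b0 →J2
b1 →I1
b2 →J1
b3 →Sf1
b4 →I2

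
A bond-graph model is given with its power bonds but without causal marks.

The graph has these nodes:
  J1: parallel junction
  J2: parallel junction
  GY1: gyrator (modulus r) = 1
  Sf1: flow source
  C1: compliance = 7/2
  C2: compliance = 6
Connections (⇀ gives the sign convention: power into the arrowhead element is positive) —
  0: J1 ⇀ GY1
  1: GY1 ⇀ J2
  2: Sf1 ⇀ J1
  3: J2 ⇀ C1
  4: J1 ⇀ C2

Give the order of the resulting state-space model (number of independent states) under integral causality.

bond 2 →Sf1  (source Sf1 imposes f)
bond 3 →J2  (prefer integral on C1)
bond 1 →GY1  (0-jn J2 has e-setter on 3)
bond 0 →GY1  (through GY1, causality inverts; strokes same side of GY1)
bond 4 →J1  (closing 0-jn rule on J1)

2  (C1, C2 all integral)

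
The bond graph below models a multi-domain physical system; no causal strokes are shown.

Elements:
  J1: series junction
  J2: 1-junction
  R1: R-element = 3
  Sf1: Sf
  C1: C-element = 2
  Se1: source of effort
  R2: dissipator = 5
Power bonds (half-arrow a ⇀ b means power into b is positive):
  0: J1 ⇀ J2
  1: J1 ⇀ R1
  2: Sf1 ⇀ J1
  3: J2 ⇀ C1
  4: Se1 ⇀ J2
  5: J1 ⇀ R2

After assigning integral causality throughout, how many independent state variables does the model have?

1  (C1 all integral)

#2 →Sf1  (Sf1: flow source, stroke at near end)
#4 →J2  (source Se1 imposes e)
#0 →J1  (J1: bond 2 brought flow, rest push out)
#1 →J1  (common-f at J1 fixed by 2)
#5 →J1  (1-jn J1 has f-setter on 2)
#3 →J2  (J2: bond 0 brought flow, rest push out)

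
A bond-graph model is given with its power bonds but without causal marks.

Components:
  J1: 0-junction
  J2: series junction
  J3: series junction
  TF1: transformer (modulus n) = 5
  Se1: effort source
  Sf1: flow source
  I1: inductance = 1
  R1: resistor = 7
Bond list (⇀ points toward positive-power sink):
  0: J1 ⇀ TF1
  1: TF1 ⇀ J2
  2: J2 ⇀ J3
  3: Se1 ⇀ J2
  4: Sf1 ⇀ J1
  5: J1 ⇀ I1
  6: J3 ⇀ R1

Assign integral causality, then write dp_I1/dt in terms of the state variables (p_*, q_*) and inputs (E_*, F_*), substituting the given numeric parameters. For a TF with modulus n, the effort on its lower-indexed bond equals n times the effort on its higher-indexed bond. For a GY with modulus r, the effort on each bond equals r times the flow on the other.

dp_I1/dt = -5*E_Se1 + 175*F_Sf1 - 175*p_I1

bond 3 →J2  (Se1: effort source, stroke at far end)
bond 4 →Sf1  (Sf1 (Sf) sets flow on bond)
bond 5 →I1  (prefer integral on I1)
bond 0 →J1  (J1: last free bond brings effort in)
bond 1 →TF1  (TF1 one-in-one-out from 0)
bond 2 →J2  (common-f at J2 fixed by 1)
bond 6 →J3  (J3: bond 2 brought flow, rest push out)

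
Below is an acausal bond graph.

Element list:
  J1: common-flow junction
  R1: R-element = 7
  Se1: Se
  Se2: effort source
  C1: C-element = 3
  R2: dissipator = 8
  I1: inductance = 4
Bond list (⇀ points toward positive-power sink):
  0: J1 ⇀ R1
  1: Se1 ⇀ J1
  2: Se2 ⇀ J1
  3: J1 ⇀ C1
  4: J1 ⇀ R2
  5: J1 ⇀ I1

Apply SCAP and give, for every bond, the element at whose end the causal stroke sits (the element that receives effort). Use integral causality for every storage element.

bond 1 →J1  (Se1 (Se) sets effort on bond)
bond 2 →J1  (source Se2 imposes e)
bond 3 →J1  (prefer integral on C1)
bond 5 →I1  (I1: I, integral causality)
bond 0 →J1  (J1 flow already set via bond 5)
bond 4 →J1  (common-f at J1 fixed by 5)

b0 stroke→J1
b1 stroke→J1
b2 stroke→J1
b3 stroke→J1
b4 stroke→J1
b5 stroke→I1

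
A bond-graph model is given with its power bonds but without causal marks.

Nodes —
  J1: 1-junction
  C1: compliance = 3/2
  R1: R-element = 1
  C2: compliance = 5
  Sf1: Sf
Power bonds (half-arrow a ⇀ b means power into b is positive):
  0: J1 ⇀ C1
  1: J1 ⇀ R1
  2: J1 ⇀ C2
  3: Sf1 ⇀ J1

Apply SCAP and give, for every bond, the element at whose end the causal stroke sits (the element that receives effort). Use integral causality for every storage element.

β0 stroke at J1
β1 stroke at J1
β2 stroke at J1
β3 stroke at Sf1

b3 stroke at Sf1  (Sf1 fixes flow; stroke at Sf1)
b0 stroke at J1  (J1: bond 3 brought flow, rest push out)
b1 stroke at J1  (common-f at J1 fixed by 3)
b2 stroke at J1  (1-jn J1 has f-setter on 3)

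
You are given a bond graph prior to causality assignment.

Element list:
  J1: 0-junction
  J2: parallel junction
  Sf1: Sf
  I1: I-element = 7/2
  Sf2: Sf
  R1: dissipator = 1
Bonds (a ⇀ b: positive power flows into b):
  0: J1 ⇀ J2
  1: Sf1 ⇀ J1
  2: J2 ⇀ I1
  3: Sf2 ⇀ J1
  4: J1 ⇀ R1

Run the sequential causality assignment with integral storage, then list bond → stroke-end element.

#1 |Sf1  (Sf1: flow source, stroke at near end)
#3 |Sf2  (Sf2: flow source, stroke at near end)
#2 |I1  (I1 outputs flow p/I1)
#0 |J2  (J2: last free bond brings effort in)
#4 |J1  (J1: last free bond brings effort in)

β0 stroke→J2
β1 stroke→Sf1
β2 stroke→I1
β3 stroke→Sf2
β4 stroke→J1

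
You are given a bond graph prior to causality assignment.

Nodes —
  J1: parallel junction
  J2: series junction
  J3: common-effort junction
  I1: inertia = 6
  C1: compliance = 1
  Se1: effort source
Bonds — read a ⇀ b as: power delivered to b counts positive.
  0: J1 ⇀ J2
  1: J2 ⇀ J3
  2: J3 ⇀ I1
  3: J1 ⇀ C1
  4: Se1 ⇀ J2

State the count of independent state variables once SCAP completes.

bond 4 stroke→J2  (Se1: effort source, stroke at far end)
bond 2 stroke→I1  (I1: I, integral causality)
bond 1 stroke→J3  (only one effort-in slot at J3)
bond 0 stroke→J2  (common-f at J2 fixed by 1)
bond 3 stroke→J1  (only one effort-in slot at J1)

2  (C1, I1 all integral)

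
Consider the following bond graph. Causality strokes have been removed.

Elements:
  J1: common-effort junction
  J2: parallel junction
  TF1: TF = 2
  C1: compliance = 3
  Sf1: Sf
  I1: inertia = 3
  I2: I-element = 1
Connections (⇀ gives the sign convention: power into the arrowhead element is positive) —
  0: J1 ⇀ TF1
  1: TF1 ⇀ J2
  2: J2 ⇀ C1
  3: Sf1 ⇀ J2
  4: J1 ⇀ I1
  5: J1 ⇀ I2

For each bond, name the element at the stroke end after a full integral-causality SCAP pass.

β0 stroke at J1
β1 stroke at TF1
β2 stroke at J2
β3 stroke at Sf1
β4 stroke at I1
β5 stroke at I2

bond 3 stroke at Sf1  (source Sf1 imposes f)
bond 2 stroke at J2  (prefer integral on C1)
bond 1 stroke at TF1  (0-jn J2 has e-setter on 2)
bond 0 stroke at J1  (TF1 one-in-one-out from 1)
bond 4 stroke at I1  (common-e at J1 fixed by 0)
bond 5 stroke at I2  (J1 effort already set via bond 0)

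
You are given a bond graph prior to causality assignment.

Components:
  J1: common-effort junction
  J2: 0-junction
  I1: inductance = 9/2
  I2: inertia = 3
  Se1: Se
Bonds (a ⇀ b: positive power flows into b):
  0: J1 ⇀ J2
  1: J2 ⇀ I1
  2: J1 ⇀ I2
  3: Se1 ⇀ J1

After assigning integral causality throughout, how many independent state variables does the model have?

2  (I1, I2 all integral)

#3 →J1  (source Se1 imposes e)
#0 →J2  (0-jn J1 has e-setter on 3)
#2 →I2  (J1 effort already set via bond 3)
#1 →I1  (J2 effort already set via bond 0)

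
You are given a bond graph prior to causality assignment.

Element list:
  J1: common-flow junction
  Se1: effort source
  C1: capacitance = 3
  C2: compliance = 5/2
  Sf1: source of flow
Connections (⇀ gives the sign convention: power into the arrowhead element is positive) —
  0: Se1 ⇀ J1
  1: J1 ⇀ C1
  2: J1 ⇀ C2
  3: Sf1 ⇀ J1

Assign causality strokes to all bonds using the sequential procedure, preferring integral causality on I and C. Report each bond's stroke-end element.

bond 0 stroke→J1  (Se1 (Se) sets effort on bond)
bond 3 stroke→Sf1  (Sf1 (Sf) sets flow on bond)
bond 1 stroke→J1  (J1 flow already set via bond 3)
bond 2 stroke→J1  (1-jn J1 has f-setter on 3)

bond 0 |J1
bond 1 |J1
bond 2 |J1
bond 3 |Sf1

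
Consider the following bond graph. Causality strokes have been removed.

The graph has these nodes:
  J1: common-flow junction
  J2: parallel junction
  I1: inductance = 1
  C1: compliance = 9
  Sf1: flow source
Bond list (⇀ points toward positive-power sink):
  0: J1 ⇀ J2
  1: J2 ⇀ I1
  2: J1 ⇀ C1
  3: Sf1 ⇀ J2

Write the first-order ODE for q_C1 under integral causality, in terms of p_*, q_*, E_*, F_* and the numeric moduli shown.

bond 3 |Sf1  (Sf1 (Sf) sets flow on bond)
bond 1 |I1  (I1 integral (f out))
bond 0 |J2  (only one effort-in slot at J2)
bond 2 |J1  (1-jn J1 has f-setter on 0)

dq_C1/dt = -F_Sf1 + p_I1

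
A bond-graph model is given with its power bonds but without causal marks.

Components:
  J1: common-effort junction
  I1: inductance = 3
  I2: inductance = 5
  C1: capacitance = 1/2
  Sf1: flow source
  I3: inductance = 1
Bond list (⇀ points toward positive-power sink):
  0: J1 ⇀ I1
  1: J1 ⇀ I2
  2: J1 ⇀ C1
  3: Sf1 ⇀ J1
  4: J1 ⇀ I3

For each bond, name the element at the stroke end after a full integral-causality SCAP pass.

β0 stroke at I1
β1 stroke at I2
β2 stroke at J1
β3 stroke at Sf1
β4 stroke at I3

#3 |Sf1  (Sf1 fixes flow; stroke at Sf1)
#0 |I1  (I1 outputs flow p/I1)
#1 |I2  (prefer integral on I2)
#2 |J1  (C1 outputs effort q/C1)
#4 |I3  (0-jn J1 has e-setter on 2)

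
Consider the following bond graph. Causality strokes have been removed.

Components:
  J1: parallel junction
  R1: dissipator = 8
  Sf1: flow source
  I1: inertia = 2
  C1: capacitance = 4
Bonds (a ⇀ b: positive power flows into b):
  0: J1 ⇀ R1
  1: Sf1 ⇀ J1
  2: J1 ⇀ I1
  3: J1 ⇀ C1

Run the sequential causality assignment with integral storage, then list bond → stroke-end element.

b0 |R1
b1 |Sf1
b2 |I1
b3 |J1

b1 |Sf1  (source Sf1 imposes f)
b2 |I1  (I1 integral (f out))
b3 |J1  (C1 outputs effort q/C1)
b0 |R1  (J1: bond 3 brought effort, rest push out)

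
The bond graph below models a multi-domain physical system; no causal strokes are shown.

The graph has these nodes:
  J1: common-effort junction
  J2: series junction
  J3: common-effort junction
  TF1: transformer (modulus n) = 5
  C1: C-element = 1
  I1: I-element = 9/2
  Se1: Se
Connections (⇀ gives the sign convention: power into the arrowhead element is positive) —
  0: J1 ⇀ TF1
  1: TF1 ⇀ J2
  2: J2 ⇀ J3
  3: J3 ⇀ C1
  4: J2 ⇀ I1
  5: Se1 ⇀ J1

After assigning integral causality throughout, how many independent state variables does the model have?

#5 |J1  (Se1 fixes effort; stroke away)
#0 |TF1  (0-jn J1 has e-setter on 5)
#1 |J2  (TF TF1: opposite of bond 0)
#3 |J3  (C1 outputs effort q/C1)
#2 |J2  (common-e at J3 fixed by 3)
#4 |I1  (closing 1-jn rule on J2)

2  (C1, I1 all integral)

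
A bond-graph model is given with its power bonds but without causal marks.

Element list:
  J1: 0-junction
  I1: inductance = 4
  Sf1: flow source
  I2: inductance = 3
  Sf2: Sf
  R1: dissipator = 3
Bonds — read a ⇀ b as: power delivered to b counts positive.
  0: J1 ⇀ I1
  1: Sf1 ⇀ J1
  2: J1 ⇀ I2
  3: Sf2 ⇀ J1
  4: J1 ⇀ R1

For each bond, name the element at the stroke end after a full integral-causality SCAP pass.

β1 stroke at Sf1  (Sf1 (Sf) sets flow on bond)
β3 stroke at Sf2  (source Sf2 imposes f)
β0 stroke at I1  (prefer integral on I1)
β2 stroke at I2  (I2 outputs flow p/I2)
β4 stroke at J1  (J1: last free bond brings effort in)

β0 →I1
β1 →Sf1
β2 →I2
β3 →Sf2
β4 →J1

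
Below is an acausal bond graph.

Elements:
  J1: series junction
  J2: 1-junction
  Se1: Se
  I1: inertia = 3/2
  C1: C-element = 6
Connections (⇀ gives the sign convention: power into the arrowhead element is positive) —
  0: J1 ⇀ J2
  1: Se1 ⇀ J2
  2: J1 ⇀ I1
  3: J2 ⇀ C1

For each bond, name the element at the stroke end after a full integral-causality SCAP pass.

#1 |J2  (Se1 (Se) sets effort on bond)
#2 |I1  (I1 integral (f out))
#0 |J1  (1-jn J1 has f-setter on 2)
#3 |J2  (1-jn J2 has f-setter on 0)

b0 |J1
b1 |J2
b2 |I1
b3 |J2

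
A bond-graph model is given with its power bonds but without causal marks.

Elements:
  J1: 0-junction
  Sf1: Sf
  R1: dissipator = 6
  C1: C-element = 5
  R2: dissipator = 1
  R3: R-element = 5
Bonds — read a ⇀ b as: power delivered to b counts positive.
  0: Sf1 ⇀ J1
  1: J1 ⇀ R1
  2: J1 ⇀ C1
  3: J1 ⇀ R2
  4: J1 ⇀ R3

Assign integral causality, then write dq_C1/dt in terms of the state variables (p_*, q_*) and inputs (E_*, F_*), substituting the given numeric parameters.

β0 stroke at Sf1  (Sf1 fixes flow; stroke at Sf1)
β2 stroke at J1  (C1 outputs effort q/C1)
β1 stroke at R1  (common-e at J1 fixed by 2)
β3 stroke at R2  (0-jn J1 has e-setter on 2)
β4 stroke at R3  (common-e at J1 fixed by 2)

dq_C1/dt = F_Sf1 - 41*q_C1/150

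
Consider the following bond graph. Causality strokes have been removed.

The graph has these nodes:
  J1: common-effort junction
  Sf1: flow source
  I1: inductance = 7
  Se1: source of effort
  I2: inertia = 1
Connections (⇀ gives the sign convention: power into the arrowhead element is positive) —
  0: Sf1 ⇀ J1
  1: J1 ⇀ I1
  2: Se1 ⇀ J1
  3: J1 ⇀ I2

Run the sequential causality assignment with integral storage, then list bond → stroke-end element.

bond 0 |Sf1  (Sf1: flow source, stroke at near end)
bond 2 |J1  (source Se1 imposes e)
bond 1 |I1  (J1 effort already set via bond 2)
bond 3 |I2  (0-jn J1 has e-setter on 2)

#0 |Sf1
#1 |I1
#2 |J1
#3 |I2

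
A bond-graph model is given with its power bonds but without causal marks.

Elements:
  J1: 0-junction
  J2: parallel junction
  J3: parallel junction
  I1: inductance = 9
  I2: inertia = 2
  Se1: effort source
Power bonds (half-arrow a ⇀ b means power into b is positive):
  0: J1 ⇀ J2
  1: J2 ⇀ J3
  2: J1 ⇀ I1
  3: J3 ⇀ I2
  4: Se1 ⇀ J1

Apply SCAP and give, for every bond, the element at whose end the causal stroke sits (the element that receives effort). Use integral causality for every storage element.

β0 stroke at J2
β1 stroke at J3
β2 stroke at I1
β3 stroke at I2
β4 stroke at J1

bond 4 |J1  (Se1 (Se) sets effort on bond)
bond 0 |J2  (J1 effort already set via bond 4)
bond 2 |I1  (common-e at J1 fixed by 4)
bond 1 |J3  (common-e at J2 fixed by 0)
bond 3 |I2  (J3: bond 1 brought effort, rest push out)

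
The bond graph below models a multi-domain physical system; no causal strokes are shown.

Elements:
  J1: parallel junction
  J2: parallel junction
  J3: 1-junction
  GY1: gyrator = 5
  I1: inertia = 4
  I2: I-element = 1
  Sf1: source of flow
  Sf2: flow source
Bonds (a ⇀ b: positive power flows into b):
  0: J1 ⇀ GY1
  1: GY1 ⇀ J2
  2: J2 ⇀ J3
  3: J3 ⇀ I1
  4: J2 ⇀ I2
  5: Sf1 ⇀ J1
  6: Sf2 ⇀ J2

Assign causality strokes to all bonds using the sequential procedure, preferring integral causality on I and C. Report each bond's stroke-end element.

bond 0 stroke→J1
bond 1 stroke→J2
bond 2 stroke→J3
bond 3 stroke→I1
bond 4 stroke→I2
bond 5 stroke→Sf1
bond 6 stroke→Sf2

b5 →Sf1  (Sf1 (Sf) sets flow on bond)
b6 →Sf2  (Sf2: flow source, stroke at near end)
b0 →J1  (J1: last free bond brings effort in)
b1 →J2  (GY1 both-in/both-out from 0)
b2 →J3  (J2: bond 1 brought effort, rest push out)
b4 →I2  (0-jn J2 has e-setter on 1)
b3 →I1  (only one flow-in slot at J3)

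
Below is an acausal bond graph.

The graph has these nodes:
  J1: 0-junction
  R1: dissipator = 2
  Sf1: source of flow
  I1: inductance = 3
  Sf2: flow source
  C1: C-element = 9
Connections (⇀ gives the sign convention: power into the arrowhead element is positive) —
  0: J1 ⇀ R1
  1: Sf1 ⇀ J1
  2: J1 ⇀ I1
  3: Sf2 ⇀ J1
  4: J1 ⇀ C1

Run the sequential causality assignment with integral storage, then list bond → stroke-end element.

b0 |R1
b1 |Sf1
b2 |I1
b3 |Sf2
b4 |J1

#1 |Sf1  (Sf1 fixes flow; stroke at Sf1)
#3 |Sf2  (Sf2: flow source, stroke at near end)
#2 |I1  (prefer integral on I1)
#4 |J1  (C1: C, integral causality)
#0 |R1  (J1: bond 4 brought effort, rest push out)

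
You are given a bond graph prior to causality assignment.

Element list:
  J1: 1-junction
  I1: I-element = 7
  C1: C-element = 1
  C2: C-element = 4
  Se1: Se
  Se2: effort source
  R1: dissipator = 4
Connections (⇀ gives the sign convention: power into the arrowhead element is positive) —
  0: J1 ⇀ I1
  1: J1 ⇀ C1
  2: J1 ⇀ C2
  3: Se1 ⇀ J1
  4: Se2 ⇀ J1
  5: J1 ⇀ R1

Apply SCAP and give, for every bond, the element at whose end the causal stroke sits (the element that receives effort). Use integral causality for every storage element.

#0 stroke→I1
#1 stroke→J1
#2 stroke→J1
#3 stroke→J1
#4 stroke→J1
#5 stroke→J1

β3 stroke at J1  (Se1 (Se) sets effort on bond)
β4 stroke at J1  (Se2 (Se) sets effort on bond)
β0 stroke at I1  (I1 outputs flow p/I1)
β1 stroke at J1  (1-jn J1 has f-setter on 0)
β2 stroke at J1  (J1: bond 0 brought flow, rest push out)
β5 stroke at J1  (common-f at J1 fixed by 0)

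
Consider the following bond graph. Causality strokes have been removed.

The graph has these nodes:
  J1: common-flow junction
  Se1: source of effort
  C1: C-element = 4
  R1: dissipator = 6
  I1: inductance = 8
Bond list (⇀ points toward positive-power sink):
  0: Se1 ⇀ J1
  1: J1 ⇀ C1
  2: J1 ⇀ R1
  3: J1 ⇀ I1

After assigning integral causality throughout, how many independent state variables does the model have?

2  (C1, I1 all integral)

#0 stroke at J1  (Se1 (Se) sets effort on bond)
#1 stroke at J1  (C1 integral (e out))
#3 stroke at I1  (prefer integral on I1)
#2 stroke at J1  (1-jn J1 has f-setter on 3)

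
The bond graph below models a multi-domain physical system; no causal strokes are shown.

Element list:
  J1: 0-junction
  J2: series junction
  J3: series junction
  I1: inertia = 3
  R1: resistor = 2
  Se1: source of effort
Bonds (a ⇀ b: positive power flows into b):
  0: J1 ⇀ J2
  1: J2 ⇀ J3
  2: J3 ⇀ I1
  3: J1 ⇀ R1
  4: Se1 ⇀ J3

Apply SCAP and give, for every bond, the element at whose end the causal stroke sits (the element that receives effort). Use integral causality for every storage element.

#0 stroke at J2
#1 stroke at J3
#2 stroke at I1
#3 stroke at J1
#4 stroke at J3

#4 stroke→J3  (Se1 fixes effort; stroke away)
#2 stroke→I1  (prefer integral on I1)
#1 stroke→J3  (1-jn J3 has f-setter on 2)
#0 stroke→J2  (1-jn J2 has f-setter on 1)
#3 stroke→J1  (J1 needs exactly one e-in)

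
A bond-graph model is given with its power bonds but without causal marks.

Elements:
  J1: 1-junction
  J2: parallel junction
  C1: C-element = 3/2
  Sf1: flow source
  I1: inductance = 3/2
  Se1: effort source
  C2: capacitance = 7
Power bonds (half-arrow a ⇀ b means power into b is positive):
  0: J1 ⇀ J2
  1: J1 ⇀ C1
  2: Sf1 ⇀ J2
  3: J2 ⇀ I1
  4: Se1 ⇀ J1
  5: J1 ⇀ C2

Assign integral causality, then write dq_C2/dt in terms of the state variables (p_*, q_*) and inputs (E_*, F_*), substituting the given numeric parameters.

dq_C2/dt = -F_Sf1 + 2*p_I1/3

#2 |Sf1  (Sf1 fixes flow; stroke at Sf1)
#4 |J1  (source Se1 imposes e)
#1 |J1  (C1: C, integral causality)
#3 |I1  (I1 integral (f out))
#0 |J2  (closing 0-jn rule on J2)
#5 |J1  (1-jn J1 has f-setter on 0)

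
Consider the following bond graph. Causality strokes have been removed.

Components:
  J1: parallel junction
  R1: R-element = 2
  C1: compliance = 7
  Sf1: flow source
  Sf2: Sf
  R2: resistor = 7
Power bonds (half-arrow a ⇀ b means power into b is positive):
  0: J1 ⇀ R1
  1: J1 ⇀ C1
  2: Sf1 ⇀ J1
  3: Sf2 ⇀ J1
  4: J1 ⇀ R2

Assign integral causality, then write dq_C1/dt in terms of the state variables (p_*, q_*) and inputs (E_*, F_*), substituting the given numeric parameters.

dq_C1/dt = F_Sf1 + F_Sf2 - 9*q_C1/98

β2 |Sf1  (source Sf1 imposes f)
β3 |Sf2  (Sf2: flow source, stroke at near end)
β1 |J1  (C1 outputs effort q/C1)
β0 |R1  (0-jn J1 has e-setter on 1)
β4 |R2  (J1 effort already set via bond 1)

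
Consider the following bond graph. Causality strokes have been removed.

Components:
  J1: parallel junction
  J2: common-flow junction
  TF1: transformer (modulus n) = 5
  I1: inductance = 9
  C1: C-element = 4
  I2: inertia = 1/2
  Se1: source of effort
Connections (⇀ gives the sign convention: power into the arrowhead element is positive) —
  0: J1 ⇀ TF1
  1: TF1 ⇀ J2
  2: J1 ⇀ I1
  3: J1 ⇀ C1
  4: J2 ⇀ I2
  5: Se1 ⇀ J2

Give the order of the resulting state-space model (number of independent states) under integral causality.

bond 5 stroke at J2  (source Se1 imposes e)
bond 2 stroke at I1  (I1: I, integral causality)
bond 3 stroke at J1  (C1: C, integral causality)
bond 0 stroke at TF1  (common-e at J1 fixed by 3)
bond 1 stroke at J2  (TF1 one-in-one-out from 0)
bond 4 stroke at I2  (J2: last free bond brings flow in)

3  (C1, I1, I2 all integral)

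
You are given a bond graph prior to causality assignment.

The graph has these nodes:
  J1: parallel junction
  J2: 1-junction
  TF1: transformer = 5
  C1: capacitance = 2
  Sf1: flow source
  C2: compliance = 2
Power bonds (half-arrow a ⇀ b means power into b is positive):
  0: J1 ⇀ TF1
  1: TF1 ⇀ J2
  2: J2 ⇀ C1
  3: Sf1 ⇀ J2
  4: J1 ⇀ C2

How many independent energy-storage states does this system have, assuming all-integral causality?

b3 stroke at Sf1  (Sf1 (Sf) sets flow on bond)
b1 stroke at J2  (common-f at J2 fixed by 3)
b2 stroke at J2  (J2 flow already set via bond 3)
b0 stroke at TF1  (TF1: transformer flips bond 1)
b4 stroke at J1  (J1 needs exactly one e-in)

2  (C1, C2 all integral)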